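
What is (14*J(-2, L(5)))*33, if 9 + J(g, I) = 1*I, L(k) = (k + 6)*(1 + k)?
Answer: 26334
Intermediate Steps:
L(k) = (1 + k)*(6 + k) (L(k) = (6 + k)*(1 + k) = (1 + k)*(6 + k))
J(g, I) = -9 + I (J(g, I) = -9 + 1*I = -9 + I)
(14*J(-2, L(5)))*33 = (14*(-9 + (6 + 5² + 7*5)))*33 = (14*(-9 + (6 + 25 + 35)))*33 = (14*(-9 + 66))*33 = (14*57)*33 = 798*33 = 26334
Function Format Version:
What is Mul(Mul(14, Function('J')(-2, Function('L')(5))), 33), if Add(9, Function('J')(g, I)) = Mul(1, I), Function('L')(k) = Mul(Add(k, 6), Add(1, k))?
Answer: 26334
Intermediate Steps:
Function('L')(k) = Mul(Add(1, k), Add(6, k)) (Function('L')(k) = Mul(Add(6, k), Add(1, k)) = Mul(Add(1, k), Add(6, k)))
Function('J')(g, I) = Add(-9, I) (Function('J')(g, I) = Add(-9, Mul(1, I)) = Add(-9, I))
Mul(Mul(14, Function('J')(-2, Function('L')(5))), 33) = Mul(Mul(14, Add(-9, Add(6, Pow(5, 2), Mul(7, 5)))), 33) = Mul(Mul(14, Add(-9, Add(6, 25, 35))), 33) = Mul(Mul(14, Add(-9, 66)), 33) = Mul(Mul(14, 57), 33) = Mul(798, 33) = 26334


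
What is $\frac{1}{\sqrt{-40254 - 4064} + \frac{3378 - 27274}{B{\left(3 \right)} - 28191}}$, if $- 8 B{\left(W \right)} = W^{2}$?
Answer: $\frac{21557728608}{1127178759920783} - \frac{50866938369 i \sqrt{44318}}{2254357519841566} \approx 1.9125 \cdot 10^{-5} - 0.0047501 i$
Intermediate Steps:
$B{\left(W \right)} = - \frac{W^{2}}{8}$
$\frac{1}{\sqrt{-40254 - 4064} + \frac{3378 - 27274}{B{\left(3 \right)} - 28191}} = \frac{1}{\sqrt{-40254 - 4064} + \frac{3378 - 27274}{- \frac{3^{2}}{8} - 28191}} = \frac{1}{\sqrt{-44318} - \frac{23896}{\left(- \frac{1}{8}\right) 9 - 28191}} = \frac{1}{i \sqrt{44318} - \frac{23896}{- \frac{9}{8} - 28191}} = \frac{1}{i \sqrt{44318} - \frac{23896}{- \frac{225537}{8}}} = \frac{1}{i \sqrt{44318} - - \frac{191168}{225537}} = \frac{1}{i \sqrt{44318} + \frac{191168}{225537}} = \frac{1}{\frac{191168}{225537} + i \sqrt{44318}}$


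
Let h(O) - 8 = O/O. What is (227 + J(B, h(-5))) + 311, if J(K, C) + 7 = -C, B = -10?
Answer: 522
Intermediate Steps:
h(O) = 9 (h(O) = 8 + O/O = 8 + 1 = 9)
J(K, C) = -7 - C
(227 + J(B, h(-5))) + 311 = (227 + (-7 - 1*9)) + 311 = (227 + (-7 - 9)) + 311 = (227 - 16) + 311 = 211 + 311 = 522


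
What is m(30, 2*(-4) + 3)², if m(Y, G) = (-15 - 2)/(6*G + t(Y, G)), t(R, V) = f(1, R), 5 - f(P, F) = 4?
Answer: 289/841 ≈ 0.34364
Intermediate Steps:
f(P, F) = 1 (f(P, F) = 5 - 1*4 = 5 - 4 = 1)
t(R, V) = 1
m(Y, G) = -17/(1 + 6*G) (m(Y, G) = (-15 - 2)/(6*G + 1) = -17/(1 + 6*G))
m(30, 2*(-4) + 3)² = (-17/(1 + 6*(2*(-4) + 3)))² = (-17/(1 + 6*(-8 + 3)))² = (-17/(1 + 6*(-5)))² = (-17/(1 - 30))² = (-17/(-29))² = (-17*(-1/29))² = (17/29)² = 289/841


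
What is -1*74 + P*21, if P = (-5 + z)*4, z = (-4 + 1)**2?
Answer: 262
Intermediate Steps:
z = 9 (z = (-3)**2 = 9)
P = 16 (P = (-5 + 9)*4 = 4*4 = 16)
-1*74 + P*21 = -1*74 + 16*21 = -74 + 336 = 262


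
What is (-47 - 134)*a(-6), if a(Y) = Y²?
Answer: -6516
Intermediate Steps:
(-47 - 134)*a(-6) = (-47 - 134)*(-6)² = -181*36 = -6516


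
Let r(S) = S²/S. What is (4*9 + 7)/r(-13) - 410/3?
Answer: -5459/39 ≈ -139.97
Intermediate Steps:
r(S) = S
(4*9 + 7)/r(-13) - 410/3 = (4*9 + 7)/(-13) - 410/3 = (36 + 7)*(-1/13) - 410*⅓ = 43*(-1/13) - 410/3 = -43/13 - 410/3 = -5459/39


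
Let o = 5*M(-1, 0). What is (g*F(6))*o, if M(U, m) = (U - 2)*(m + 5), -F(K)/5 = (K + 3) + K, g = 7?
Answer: 39375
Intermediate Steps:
F(K) = -15 - 10*K (F(K) = -5*((K + 3) + K) = -5*((3 + K) + K) = -5*(3 + 2*K) = -15 - 10*K)
M(U, m) = (-2 + U)*(5 + m)
o = -75 (o = 5*(-10 - 2*0 + 5*(-1) - 1*0) = 5*(-10 + 0 - 5 + 0) = 5*(-15) = -75)
(g*F(6))*o = (7*(-15 - 10*6))*(-75) = (7*(-15 - 60))*(-75) = (7*(-75))*(-75) = -525*(-75) = 39375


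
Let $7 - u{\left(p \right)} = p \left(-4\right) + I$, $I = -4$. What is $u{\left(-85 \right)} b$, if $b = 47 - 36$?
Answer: $-3619$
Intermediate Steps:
$u{\left(p \right)} = 11 + 4 p$ ($u{\left(p \right)} = 7 - \left(p \left(-4\right) - 4\right) = 7 - \left(- 4 p - 4\right) = 7 - \left(-4 - 4 p\right) = 7 + \left(4 + 4 p\right) = 11 + 4 p$)
$b = 11$
$u{\left(-85 \right)} b = \left(11 + 4 \left(-85\right)\right) 11 = \left(11 - 340\right) 11 = \left(-329\right) 11 = -3619$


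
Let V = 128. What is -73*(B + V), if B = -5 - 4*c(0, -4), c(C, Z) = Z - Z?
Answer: -8979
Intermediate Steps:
c(C, Z) = 0
B = -5 (B = -5 - 4*0 = -5 + 0 = -5)
-73*(B + V) = -73*(-5 + 128) = -73*123 = -8979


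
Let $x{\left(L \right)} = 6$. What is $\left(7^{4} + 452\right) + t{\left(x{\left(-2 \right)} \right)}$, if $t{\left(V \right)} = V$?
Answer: $2859$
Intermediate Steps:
$\left(7^{4} + 452\right) + t{\left(x{\left(-2 \right)} \right)} = \left(7^{4} + 452\right) + 6 = \left(2401 + 452\right) + 6 = 2853 + 6 = 2859$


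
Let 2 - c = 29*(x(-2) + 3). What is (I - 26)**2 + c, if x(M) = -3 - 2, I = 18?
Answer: 124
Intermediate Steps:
x(M) = -5
c = 60 (c = 2 - 29*(-5 + 3) = 2 - 29*(-2) = 2 - 1*(-58) = 2 + 58 = 60)
(I - 26)**2 + c = (18 - 26)**2 + 60 = (-8)**2 + 60 = 64 + 60 = 124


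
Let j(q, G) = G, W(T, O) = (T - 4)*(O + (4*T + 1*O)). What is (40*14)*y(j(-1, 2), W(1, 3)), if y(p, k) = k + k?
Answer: -33600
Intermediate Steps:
W(T, O) = (-4 + T)*(2*O + 4*T) (W(T, O) = (-4 + T)*(O + (4*T + O)) = (-4 + T)*(O + (O + 4*T)) = (-4 + T)*(2*O + 4*T))
y(p, k) = 2*k
(40*14)*y(j(-1, 2), W(1, 3)) = (40*14)*(2*(-16*1 - 8*3 + 4*1**2 + 2*3*1)) = 560*(2*(-16 - 24 + 4*1 + 6)) = 560*(2*(-16 - 24 + 4 + 6)) = 560*(2*(-30)) = 560*(-60) = -33600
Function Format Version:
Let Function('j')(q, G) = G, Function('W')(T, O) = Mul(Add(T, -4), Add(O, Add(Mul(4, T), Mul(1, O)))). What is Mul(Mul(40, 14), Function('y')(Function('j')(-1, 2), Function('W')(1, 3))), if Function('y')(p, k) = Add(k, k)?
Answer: -33600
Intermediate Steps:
Function('W')(T, O) = Mul(Add(-4, T), Add(Mul(2, O), Mul(4, T))) (Function('W')(T, O) = Mul(Add(-4, T), Add(O, Add(Mul(4, T), O))) = Mul(Add(-4, T), Add(O, Add(O, Mul(4, T)))) = Mul(Add(-4, T), Add(Mul(2, O), Mul(4, T))))
Function('y')(p, k) = Mul(2, k)
Mul(Mul(40, 14), Function('y')(Function('j')(-1, 2), Function('W')(1, 3))) = Mul(Mul(40, 14), Mul(2, Add(Mul(-16, 1), Mul(-8, 3), Mul(4, Pow(1, 2)), Mul(2, 3, 1)))) = Mul(560, Mul(2, Add(-16, -24, Mul(4, 1), 6))) = Mul(560, Mul(2, Add(-16, -24, 4, 6))) = Mul(560, Mul(2, -30)) = Mul(560, -60) = -33600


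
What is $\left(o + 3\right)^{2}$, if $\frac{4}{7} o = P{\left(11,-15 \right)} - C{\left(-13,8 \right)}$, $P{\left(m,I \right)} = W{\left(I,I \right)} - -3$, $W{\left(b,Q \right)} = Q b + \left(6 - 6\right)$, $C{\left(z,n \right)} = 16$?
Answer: $139876$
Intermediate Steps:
$W{\left(b,Q \right)} = Q b$ ($W{\left(b,Q \right)} = Q b + \left(6 - 6\right) = Q b + 0 = Q b$)
$P{\left(m,I \right)} = 3 + I^{2}$ ($P{\left(m,I \right)} = I I - -3 = I^{2} + 3 = 3 + I^{2}$)
$o = 371$ ($o = \frac{7 \left(\left(3 + \left(-15\right)^{2}\right) - 16\right)}{4} = \frac{7 \left(\left(3 + 225\right) - 16\right)}{4} = \frac{7 \left(228 - 16\right)}{4} = \frac{7}{4} \cdot 212 = 371$)
$\left(o + 3\right)^{2} = \left(371 + 3\right)^{2} = 374^{2} = 139876$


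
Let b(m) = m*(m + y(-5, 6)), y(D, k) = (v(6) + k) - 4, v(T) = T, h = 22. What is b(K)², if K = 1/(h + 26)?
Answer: 148225/5308416 ≈ 0.027923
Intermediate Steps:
y(D, k) = 2 + k (y(D, k) = (6 + k) - 4 = 2 + k)
K = 1/48 (K = 1/(22 + 26) = 1/48 ≈ 0.020833)
b(m) = m*(8 + m) (b(m) = m*(m + (2 + 6)) = m*(m + 8) = m*(8 + m))
b(K)² = ((8 + 1/48)/48)² = ((1/48)*(385/48))² = (385/2304)² = 148225/5308416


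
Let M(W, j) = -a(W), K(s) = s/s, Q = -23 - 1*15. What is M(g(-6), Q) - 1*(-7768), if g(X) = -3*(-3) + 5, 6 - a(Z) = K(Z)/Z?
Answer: 108669/14 ≈ 7762.1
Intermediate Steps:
Q = -38 (Q = -23 - 15 = -38)
K(s) = 1
a(Z) = 6 - 1/Z
g(X) = 14 (g(X) = 9 + 5 = 14)
M(W, j) = -6 + 1/W (M(W, j) = -(6 - 1/W) = -6 + 1/W)
M(g(-6), Q) - 1*(-7768) = (-6 + 1/14) - 1*(-7768) = (-6 + 1/14) + 7768 = -83/14 + 7768 = 108669/14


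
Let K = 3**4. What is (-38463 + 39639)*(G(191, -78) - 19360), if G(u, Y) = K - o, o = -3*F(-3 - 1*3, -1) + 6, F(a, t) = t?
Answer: -22682688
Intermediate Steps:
K = 81
o = 9 (o = -3*(-1) + 6 = 3 + 6 = 9)
G(u, Y) = 72 (G(u, Y) = 81 - 1*9 = 81 - 9 = 72)
(-38463 + 39639)*(G(191, -78) - 19360) = (-38463 + 39639)*(72 - 19360) = 1176*(-19288) = -22682688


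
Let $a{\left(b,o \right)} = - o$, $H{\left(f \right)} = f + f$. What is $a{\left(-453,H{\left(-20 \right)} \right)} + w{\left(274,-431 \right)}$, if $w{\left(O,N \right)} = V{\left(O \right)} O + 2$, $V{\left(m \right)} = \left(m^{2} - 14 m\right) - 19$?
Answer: $19514596$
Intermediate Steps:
$H{\left(f \right)} = 2 f$
$V{\left(m \right)} = -19 + m^{2} - 14 m$
$w{\left(O,N \right)} = 2 + O \left(-19 + O^{2} - 14 O\right)$ ($w{\left(O,N \right)} = \left(-19 + O^{2} - 14 O\right) O + 2 = O \left(-19 + O^{2} - 14 O\right) + 2 = 2 + O \left(-19 + O^{2} - 14 O\right)$)
$a{\left(-453,H{\left(-20 \right)} \right)} + w{\left(274,-431 \right)} = - 2 \left(-20\right) - \left(-2 + 274 \left(19 - 274^{2} + 14 \cdot 274\right)\right) = \left(-1\right) \left(-40\right) - \left(-2 + 274 \left(19 - 75076 + 3836\right)\right) = 40 - \left(-2 + 274 \left(19 - 75076 + 3836\right)\right) = 40 - \left(-2 + 274 \left(-71221\right)\right) = 40 + \left(2 + 19514554\right) = 40 + 19514556 = 19514596$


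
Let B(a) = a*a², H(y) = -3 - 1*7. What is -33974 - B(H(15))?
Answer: -32974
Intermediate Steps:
H(y) = -10 (H(y) = -3 - 7 = -10)
B(a) = a³
-33974 - B(H(15)) = -33974 - 1*(-10)³ = -33974 - 1*(-1000) = -33974 + 1000 = -32974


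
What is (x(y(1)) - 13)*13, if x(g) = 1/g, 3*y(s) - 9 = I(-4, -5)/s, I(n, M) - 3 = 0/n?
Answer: -663/4 ≈ -165.75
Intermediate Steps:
I(n, M) = 3 (I(n, M) = 3 + 0/n = 3 + 0 = 3)
y(s) = 3 + 1/s (y(s) = 3 + (3/s)/3 = 3 + 1/s)
(x(y(1)) - 13)*13 = (1/(3 + 1/1) - 13)*13 = (1/(3 + 1) - 13)*13 = (1/4 - 13)*13 = (¼ - 13)*13 = -51/4*13 = -663/4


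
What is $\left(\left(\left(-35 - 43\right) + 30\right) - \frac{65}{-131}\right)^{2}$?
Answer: $\frac{38725729}{17161} \approx 2256.6$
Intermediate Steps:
$\left(\left(\left(-35 - 43\right) + 30\right) - \frac{65}{-131}\right)^{2} = \left(\left(-78 + 30\right) - - \frac{65}{131}\right)^{2} = \left(-48 + \frac{65}{131}\right)^{2} = \left(- \frac{6223}{131}\right)^{2} = \frac{38725729}{17161}$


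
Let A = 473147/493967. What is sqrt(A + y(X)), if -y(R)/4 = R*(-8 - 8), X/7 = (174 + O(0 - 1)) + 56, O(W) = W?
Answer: sqrt(25033030233158837)/493967 ≈ 320.30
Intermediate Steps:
A = 473147/493967 (A = 473147*(1/493967) = 473147/493967 ≈ 0.95785)
X = 1603 (X = 7*((174 + (0 - 1)) + 56) = 7*((174 - 1) + 56) = 7*(173 + 56) = 7*229 = 1603)
y(R) = 64*R (y(R) = -4*R*(-8 - 8) = -4*R*(-16) = -(-64)*R = 64*R)
sqrt(A + y(X)) = sqrt(473147/493967 + 64*1603) = sqrt(473147/493967 + 102592) = sqrt(50677535611/493967) = sqrt(25033030233158837)/493967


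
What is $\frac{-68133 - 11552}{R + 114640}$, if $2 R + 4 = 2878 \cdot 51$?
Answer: $- \frac{79685}{188027} \approx -0.4238$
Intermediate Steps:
$R = 73387$ ($R = -2 + \frac{2878 \cdot 51}{2} = -2 + \frac{1}{2} \cdot 146778 = -2 + 73389 = 73387$)
$\frac{-68133 - 11552}{R + 114640} = \frac{-68133 - 11552}{73387 + 114640} = - \frac{79685}{188027}$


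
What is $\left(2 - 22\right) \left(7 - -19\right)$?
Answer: $-520$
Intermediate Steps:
$\left(2 - 22\right) \left(7 - -19\right) = - 20 \left(7 + 19\right) = \left(-20\right) 26 = -520$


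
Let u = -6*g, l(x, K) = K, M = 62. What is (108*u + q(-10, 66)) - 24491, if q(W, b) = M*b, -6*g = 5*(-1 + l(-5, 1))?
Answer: -20399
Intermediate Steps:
g = 0 (g = -5*(-1 + 1)/6 = -5*0/6 = -⅙*0 = 0)
q(W, b) = 62*b
u = 0 (u = -6*0 = 0)
(108*u + q(-10, 66)) - 24491 = (108*0 + 62*66) - 24491 = (0 + 4092) - 24491 = 4092 - 24491 = -20399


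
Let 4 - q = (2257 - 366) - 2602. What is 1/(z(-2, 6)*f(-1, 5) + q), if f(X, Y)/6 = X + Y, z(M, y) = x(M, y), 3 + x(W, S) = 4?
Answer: 1/739 ≈ 0.0013532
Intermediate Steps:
x(W, S) = 1 (x(W, S) = -3 + 4 = 1)
z(M, y) = 1
f(X, Y) = 6*X + 6*Y (f(X, Y) = 6*(X + Y) = 6*X + 6*Y)
q = 715 (q = 4 - ((2257 - 366) - 2602) = 4 - (1891 - 2602) = 4 - 1*(-711) = 4 + 711 = 715)
1/(z(-2, 6)*f(-1, 5) + q) = 1/(1*(6*(-1) + 6*5) + 715) = 1/(1*(-6 + 30) + 715) = 1/(1*24 + 715) = 1/(24 + 715) = 1/739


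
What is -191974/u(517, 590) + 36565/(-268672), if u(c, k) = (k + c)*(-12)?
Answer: 12773077267/892259712 ≈ 14.315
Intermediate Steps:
u(c, k) = -12*c - 12*k (u(c, k) = (c + k)*(-12) = -12*c - 12*k)
-191974/u(517, 590) + 36565/(-268672) = -191974/(-12*517 - 12*590) + 36565/(-268672) = -191974/(-6204 - 7080) + 36565*(-1/268672) = -191974/(-13284) - 36565/268672 = -191974*(-1/13284) - 36565/268672 = 95987/6642 - 36565/268672 = 12773077267/892259712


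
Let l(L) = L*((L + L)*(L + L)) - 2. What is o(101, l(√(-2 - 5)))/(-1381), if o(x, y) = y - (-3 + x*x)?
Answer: 10200/1381 + 28*I*√7/1381 ≈ 7.386 + 0.053643*I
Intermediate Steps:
l(L) = -2 + 4*L³ (l(L) = L*((2*L)*(2*L)) - 2 = L*(4*L²) - 2 = 4*L³ - 2 = -2 + 4*L³)
o(x, y) = 3 + y - x² (o(x, y) = y - (-3 + x²) = y + (3 - x²) = 3 + y - x²)
o(101, l(√(-2 - 5)))/(-1381) = (3 + (-2 + 4*(√(-2 - 5))³) - 1*101²)/(-1381) = (3 + (-2 + 4*(√(-7))³) - 1*10201)*(-1/1381) = (3 + (-2 + 4*(I*√7)³) - 10201)*(-1/1381) = (3 + (-2 + 4*(-7*I*√7)) - 10201)*(-1/1381) = (3 + (-2 - 28*I*√7) - 10201)*(-1/1381) = (-10200 - 28*I*√7)*(-1/1381) = 10200/1381 + 28*I*√7/1381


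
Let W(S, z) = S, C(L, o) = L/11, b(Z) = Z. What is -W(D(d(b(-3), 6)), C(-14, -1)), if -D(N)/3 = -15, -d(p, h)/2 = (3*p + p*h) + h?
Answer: -45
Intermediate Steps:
d(p, h) = -6*p - 2*h - 2*h*p (d(p, h) = -2*((3*p + p*h) + h) = -2*((3*p + h*p) + h) = -2*(h + 3*p + h*p) = -6*p - 2*h - 2*h*p)
C(L, o) = L/11 (C(L, o) = L*(1/11) = L/11)
D(N) = 45 (D(N) = -3*(-15) = 45)
-W(D(d(b(-3), 6)), C(-14, -1)) = -1*45 = -45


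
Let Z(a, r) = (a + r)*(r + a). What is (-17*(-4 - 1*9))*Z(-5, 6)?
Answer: 221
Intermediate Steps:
Z(a, r) = (a + r)² (Z(a, r) = (a + r)*(a + r) = (a + r)²)
(-17*(-4 - 1*9))*Z(-5, 6) = (-17*(-4 - 1*9))*(-5 + 6)² = -17*(-4 - 9)*1² = -17*(-13)*1 = 221*1 = 221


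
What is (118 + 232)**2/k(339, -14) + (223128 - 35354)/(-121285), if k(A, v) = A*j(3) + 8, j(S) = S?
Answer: 586597766/4972685 ≈ 117.96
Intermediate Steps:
k(A, v) = 8 + 3*A (k(A, v) = A*3 + 8 = 3*A + 8 = 8 + 3*A)
(118 + 232)**2/k(339, -14) + (223128 - 35354)/(-121285) = (118 + 232)**2/(8 + 3*339) + (223128 - 35354)/(-121285) = 350**2/(8 + 1017) + 187774*(-1/121285) = 122500/1025 - 187774/121285 = 122500*(1/1025) - 187774/121285 = 4900/41 - 187774/121285 = 586597766/4972685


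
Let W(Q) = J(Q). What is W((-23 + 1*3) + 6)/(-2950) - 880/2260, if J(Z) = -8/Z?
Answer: -454526/1166725 ≈ -0.38957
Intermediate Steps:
W(Q) = -8/Q
W((-23 + 1*3) + 6)/(-2950) - 880/2260 = -8/((-23 + 1*3) + 6)/(-2950) - 880/2260 = -8/((-23 + 3) + 6)*(-1/2950) - 880*1/2260 = -8/(-20 + 6)*(-1/2950) - 44/113 = -8/(-14)*(-1/2950) - 44/113 = -8*(-1/14)*(-1/2950) - 44/113 = (4/7)*(-1/2950) - 44/113 = -2/10325 - 44/113 = -454526/1166725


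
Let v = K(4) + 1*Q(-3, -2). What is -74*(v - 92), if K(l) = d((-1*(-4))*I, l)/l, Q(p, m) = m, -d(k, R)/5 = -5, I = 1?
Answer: 12987/2 ≈ 6493.5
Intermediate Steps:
d(k, R) = 25 (d(k, R) = -5*(-5) = 25)
K(l) = 25/l
v = 17/4 (v = 25/4 + 1*(-2) = 25*(¼) - 2 = 25/4 - 2 = 17/4 ≈ 4.2500)
-74*(v - 92) = -74*(17/4 - 92) = -74*(-351/4) = 12987/2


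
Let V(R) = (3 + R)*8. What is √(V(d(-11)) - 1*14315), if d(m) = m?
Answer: I*√14379 ≈ 119.91*I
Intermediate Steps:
V(R) = 24 + 8*R
√(V(d(-11)) - 1*14315) = √((24 + 8*(-11)) - 1*14315) = √((24 - 88) - 14315) = √(-64 - 14315) = √(-14379) = I*√14379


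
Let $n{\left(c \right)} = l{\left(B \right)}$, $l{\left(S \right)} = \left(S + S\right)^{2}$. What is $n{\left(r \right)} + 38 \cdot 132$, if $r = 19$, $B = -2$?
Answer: $5032$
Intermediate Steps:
$l{\left(S \right)} = 4 S^{2}$ ($l{\left(S \right)} = \left(2 S\right)^{2} = 4 S^{2}$)
$n{\left(c \right)} = 16$ ($n{\left(c \right)} = 4 \left(-2\right)^{2} = 4 \cdot 4 = 16$)
$n{\left(r \right)} + 38 \cdot 132 = 16 + 38 \cdot 132 = 16 + 5016 = 5032$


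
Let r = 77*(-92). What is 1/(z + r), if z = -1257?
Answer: -1/8341 ≈ -0.00011989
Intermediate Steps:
r = -7084
1/(z + r) = 1/(-1257 - 7084) = 1/(-8341) = -1/8341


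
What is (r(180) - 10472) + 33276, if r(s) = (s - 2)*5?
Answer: 23694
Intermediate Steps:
r(s) = -10 + 5*s (r(s) = (-2 + s)*5 = -10 + 5*s)
(r(180) - 10472) + 33276 = ((-10 + 5*180) - 10472) + 33276 = ((-10 + 900) - 10472) + 33276 = (890 - 10472) + 33276 = -9582 + 33276 = 23694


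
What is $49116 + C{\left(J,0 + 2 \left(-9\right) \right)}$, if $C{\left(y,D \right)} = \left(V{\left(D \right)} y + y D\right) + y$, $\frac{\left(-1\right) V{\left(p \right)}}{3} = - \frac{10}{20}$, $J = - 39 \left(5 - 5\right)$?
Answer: $49116$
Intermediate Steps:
$J = 0$ ($J = \left(-39\right) 0 = 0$)
$V{\left(p \right)} = \frac{3}{2}$ ($V{\left(p \right)} = - 3 \left(- \frac{10}{20}\right) = - 3 \left(\left(-10\right) \frac{1}{20}\right) = \left(-3\right) \left(- \frac{1}{2}\right) = \frac{3}{2}$)
$C{\left(y,D \right)} = \frac{5 y}{2} + D y$ ($C{\left(y,D \right)} = \left(\frac{3 y}{2} + y D\right) + y = \left(\frac{3 y}{2} + D y\right) + y = \frac{5 y}{2} + D y$)
$49116 + C{\left(J,0 + 2 \left(-9\right) \right)} = 49116 + \frac{1}{2} \cdot 0 \left(5 + 2 \left(0 + 2 \left(-9\right)\right)\right) = 49116 + \frac{1}{2} \cdot 0 \left(5 + 2 \left(0 - 18\right)\right) = 49116 + \frac{1}{2} \cdot 0 \left(5 + 2 \left(-18\right)\right) = 49116 + \frac{1}{2} \cdot 0 \left(5 - 36\right) = 49116 + \frac{1}{2} \cdot 0 \left(-31\right) = 49116 + 0 = 49116$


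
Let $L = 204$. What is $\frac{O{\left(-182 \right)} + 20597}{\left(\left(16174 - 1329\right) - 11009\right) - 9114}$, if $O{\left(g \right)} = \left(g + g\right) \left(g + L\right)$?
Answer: $- \frac{12589}{5278} \approx -2.3852$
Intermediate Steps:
$O{\left(g \right)} = 2 g \left(204 + g\right)$ ($O{\left(g \right)} = \left(g + g\right) \left(g + 204\right) = 2 g \left(204 + g\right)$)
$\frac{O{\left(-182 \right)} + 20597}{\left(\left(16174 - 1329\right) - 11009\right) - 9114} = \frac{2 \left(-182\right) \left(204 - 182\right) + 20597}{\left(\left(16174 - 1329\right) - 11009\right) - 9114} = \frac{2 \left(-182\right) 22 + 20597}{\left(14845 - 11009\right) - 9114} = \frac{-8008 + 20597}{3836 - 9114} = \frac{12589}{-5278} = 12589 \left(- \frac{1}{5278}\right) = - \frac{12589}{5278}$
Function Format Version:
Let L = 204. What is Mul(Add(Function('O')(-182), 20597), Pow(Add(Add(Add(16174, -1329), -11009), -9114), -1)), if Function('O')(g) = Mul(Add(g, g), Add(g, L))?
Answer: Rational(-12589, 5278) ≈ -2.3852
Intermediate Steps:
Function('O')(g) = Mul(2, g, Add(204, g)) (Function('O')(g) = Mul(Add(g, g), Add(g, 204)) = Mul(Mul(2, g), Add(204, g)) = Mul(2, g, Add(204, g)))
Mul(Add(Function('O')(-182), 20597), Pow(Add(Add(Add(16174, -1329), -11009), -9114), -1)) = Mul(Add(Mul(2, -182, Add(204, -182)), 20597), Pow(Add(Add(Add(16174, -1329), -11009), -9114), -1)) = Mul(Add(Mul(2, -182, 22), 20597), Pow(Add(Add(14845, -11009), -9114), -1)) = Mul(Add(-8008, 20597), Pow(Add(3836, -9114), -1)) = Mul(12589, Pow(-5278, -1)) = Mul(12589, Rational(-1, 5278)) = Rational(-12589, 5278)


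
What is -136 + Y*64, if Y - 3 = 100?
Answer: 6456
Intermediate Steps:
Y = 103 (Y = 3 + 100 = 103)
-136 + Y*64 = -136 + 103*64 = -136 + 6592 = 6456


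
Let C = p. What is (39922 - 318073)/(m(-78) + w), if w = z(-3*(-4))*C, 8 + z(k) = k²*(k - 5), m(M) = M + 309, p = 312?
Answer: -92717/104077 ≈ -0.89085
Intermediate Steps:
m(M) = 309 + M
z(k) = -8 + k²*(-5 + k) (z(k) = -8 + k²*(k - 5) = -8 + k²*(-5 + k))
C = 312
w = 312000 (w = (-8 + (-3*(-4))³ - 5*(-3*(-4))²)*312 = (-8 + 12³ - 5*12²)*312 = (-8 + 1728 - 5*144)*312 = (-8 + 1728 - 720)*312 = 1000*312 = 312000)
(39922 - 318073)/(m(-78) + w) = (39922 - 318073)/((309 - 78) + 312000) = -278151/(231 + 312000) = -278151/312231 = -278151*1/312231 = -92717/104077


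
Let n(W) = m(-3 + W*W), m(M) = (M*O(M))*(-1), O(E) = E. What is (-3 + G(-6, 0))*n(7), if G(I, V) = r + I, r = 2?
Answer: 14812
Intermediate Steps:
G(I, V) = 2 + I
m(M) = -M**2 (m(M) = (M*M)*(-1) = M**2*(-1) = -M**2)
n(W) = -(-3 + W**2)**2 (n(W) = -(-3 + W*W)**2 = -(-3 + W**2)**2)
(-3 + G(-6, 0))*n(7) = (-3 + (2 - 6))*(-(-3 + 7**2)**2) = (-3 - 4)*(-(-3 + 49)**2) = -(-7)*46**2 = -(-7)*2116 = -7*(-2116) = 14812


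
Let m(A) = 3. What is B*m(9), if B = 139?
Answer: 417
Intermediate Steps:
B*m(9) = 139*3 = 417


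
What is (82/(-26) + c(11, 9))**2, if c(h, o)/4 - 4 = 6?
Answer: 229441/169 ≈ 1357.6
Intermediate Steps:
c(h, o) = 40 (c(h, o) = 16 + 4*6 = 16 + 24 = 40)
(82/(-26) + c(11, 9))**2 = (82/(-26) + 40)**2 = (82*(-1/26) + 40)**2 = (-41/13 + 40)**2 = (479/13)**2 = 229441/169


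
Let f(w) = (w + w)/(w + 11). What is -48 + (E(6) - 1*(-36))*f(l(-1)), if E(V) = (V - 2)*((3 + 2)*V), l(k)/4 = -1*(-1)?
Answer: 176/5 ≈ 35.200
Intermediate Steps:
l(k) = 4 (l(k) = 4*(-1*(-1)) = 4*1 = 4)
f(w) = 2*w/(11 + w) (f(w) = (2*w)/(11 + w) = 2*w/(11 + w))
E(V) = 5*V*(-2 + V) (E(V) = (-2 + V)*(5*V) = 5*V*(-2 + V))
-48 + (E(6) - 1*(-36))*f(l(-1)) = -48 + (5*6*(-2 + 6) - 1*(-36))*(2*4/(11 + 4)) = -48 + (5*6*4 + 36)*(2*4/15) = -48 + (120 + 36)*(2*4*(1/15)) = -48 + 156*(8/15) = -48 + 416/5 = 176/5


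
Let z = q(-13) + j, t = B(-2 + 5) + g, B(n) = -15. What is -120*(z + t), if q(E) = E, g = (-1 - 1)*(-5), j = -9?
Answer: 3240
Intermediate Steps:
g = 10 (g = -2*(-5) = 10)
t = -5 (t = -15 + 10 = -5)
z = -22 (z = -13 - 9 = -22)
-120*(z + t) = -120*(-22 - 5) = -120*(-27) = 3240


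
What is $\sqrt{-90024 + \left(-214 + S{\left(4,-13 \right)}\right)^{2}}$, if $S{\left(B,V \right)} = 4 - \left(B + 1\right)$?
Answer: $i \sqrt{43799} \approx 209.28 i$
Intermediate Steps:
$S{\left(B,V \right)} = 3 - B$ ($S{\left(B,V \right)} = 4 - \left(1 + B\right) = 3 - B$)
$\sqrt{-90024 + \left(-214 + S{\left(4,-13 \right)}\right)^{2}} = \sqrt{-90024 + \left(-214 + \left(3 - 4\right)\right)^{2}} = \sqrt{-90024 + \left(-214 - 1\right)^{2}} = \sqrt{-90024 + \left(-215\right)^{2}} = \sqrt{-90024 + 46225} = \sqrt{-43799} = i \sqrt{43799}$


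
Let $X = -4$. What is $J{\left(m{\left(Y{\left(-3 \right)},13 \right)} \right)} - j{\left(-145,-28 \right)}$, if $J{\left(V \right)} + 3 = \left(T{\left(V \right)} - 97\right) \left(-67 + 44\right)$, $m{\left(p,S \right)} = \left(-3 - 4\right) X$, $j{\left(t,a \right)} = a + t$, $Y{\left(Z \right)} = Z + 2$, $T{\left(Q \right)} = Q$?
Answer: $1757$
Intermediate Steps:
$Y{\left(Z \right)} = 2 + Z$
$m{\left(p,S \right)} = 28$ ($m{\left(p,S \right)} = \left(-3 - 4\right) \left(-4\right) = \left(-7\right) \left(-4\right) = 28$)
$J{\left(V \right)} = 2228 - 23 V$ ($J{\left(V \right)} = -3 + \left(V - 97\right) \left(-67 + 44\right) = -3 + \left(-97 + V\right) \left(-23\right) = -3 - \left(-2231 + 23 V\right) = 2228 - 23 V$)
$J{\left(m{\left(Y{\left(-3 \right)},13 \right)} \right)} - j{\left(-145,-28 \right)} = \left(2228 - 644\right) - \left(-28 - 145\right) = \left(2228 - 644\right) - -173 = 1584 + 173 = 1757$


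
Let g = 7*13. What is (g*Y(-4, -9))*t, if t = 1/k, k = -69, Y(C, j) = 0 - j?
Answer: -273/23 ≈ -11.870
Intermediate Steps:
Y(C, j) = -j
g = 91
t = -1/69 (t = 1/(-69) = -1/69 ≈ -0.014493)
(g*Y(-4, -9))*t = (91*(-1*(-9)))*(-1/69) = (91*9)*(-1/69) = 819*(-1/69) = -273/23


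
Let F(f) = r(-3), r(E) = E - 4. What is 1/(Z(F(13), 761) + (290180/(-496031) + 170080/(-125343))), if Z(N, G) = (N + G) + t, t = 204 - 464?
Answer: 62174013633/30593225750482 ≈ 0.0020323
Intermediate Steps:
r(E) = -4 + E
t = -260
F(f) = -7 (F(f) = -4 - 3 = -7)
Z(N, G) = -260 + G + N (Z(N, G) = (N + G) - 260 = (G + N) - 260 = -260 + G + N)
1/(Z(F(13), 761) + (290180/(-496031) + 170080/(-125343))) = 1/((-260 + 761 - 7) + (290180/(-496031) + 170080/(-125343))) = 1/(494 + (290180*(-1/496031) + 170080*(-1/125343))) = 1/(494 + (-290180/496031 - 170080/125343)) = 1/(494 - 120736984220/62174013633) = 1/(30593225750482/62174013633) = 62174013633/30593225750482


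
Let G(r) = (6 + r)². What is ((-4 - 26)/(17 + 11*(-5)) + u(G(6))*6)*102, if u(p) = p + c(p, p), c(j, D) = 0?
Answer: 1675962/19 ≈ 88209.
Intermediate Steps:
u(p) = p (u(p) = p + 0 = p)
((-4 - 26)/(17 + 11*(-5)) + u(G(6))*6)*102 = ((-4 - 26)/(17 + 11*(-5)) + (6 + 6)²*6)*102 = (-30/(17 - 55) + 12²*6)*102 = (-30/(-38) + 144*6)*102 = (-30*(-1/38) + 864)*102 = (15/19 + 864)*102 = (16431/19)*102 = 1675962/19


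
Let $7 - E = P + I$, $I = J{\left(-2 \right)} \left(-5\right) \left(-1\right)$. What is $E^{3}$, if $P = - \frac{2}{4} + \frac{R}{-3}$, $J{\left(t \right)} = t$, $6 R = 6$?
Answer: $\frac{1225043}{216} \approx 5671.5$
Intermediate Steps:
$R = 1$ ($R = \frac{1}{6} \cdot 6 = 1$)
$I = -10$ ($I = \left(-2\right) \left(-5\right) \left(-1\right) = 10 \left(-1\right) = -10$)
$P = - \frac{5}{6}$ ($P = - \frac{2}{4} + 1 \frac{1}{-3} = \left(-2\right) \frac{1}{4} + 1 \left(- \frac{1}{3}\right) = - \frac{1}{2} - \frac{1}{3} = - \frac{5}{6} \approx -0.83333$)
$E = \frac{107}{6}$ ($E = 7 - \left(- \frac{5}{6} - 10\right) = 7 - - \frac{65}{6} = 7 + \frac{65}{6} = \frac{107}{6} \approx 17.833$)
$E^{3} = \left(\frac{107}{6}\right)^{3} = \frac{1225043}{216}$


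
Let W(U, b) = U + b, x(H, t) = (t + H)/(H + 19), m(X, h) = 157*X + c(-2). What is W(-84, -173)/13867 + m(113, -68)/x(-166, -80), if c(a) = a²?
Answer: 12057404761/1137094 ≈ 10604.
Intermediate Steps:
m(X, h) = 4 + 157*X (m(X, h) = 157*X + (-2)² = 157*X + 4 = 4 + 157*X)
x(H, t) = (H + t)/(19 + H)
W(-84, -173)/13867 + m(113, -68)/x(-166, -80) = (-84 - 173)/13867 + (4 + 157*113)/(((-166 - 80)/(19 - 166))) = -257*1/13867 + (4 + 17741)/((-246/(-147))) = -257/13867 + 17745/((-1/147*(-246))) = -257/13867 + 17745/(82/49) = -257/13867 + 17745*(49/82) = -257/13867 + 869505/82 = 12057404761/1137094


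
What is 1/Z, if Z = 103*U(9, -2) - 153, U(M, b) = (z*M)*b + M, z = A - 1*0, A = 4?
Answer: -1/6642 ≈ -0.00015056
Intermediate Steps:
z = 4 (z = 4 - 1*0 = 4 + 0 = 4)
U(M, b) = M + 4*M*b (U(M, b) = (4*M)*b + M = 4*M*b + M = M + 4*M*b)
Z = -6642 (Z = 103*(9*(1 + 4*(-2))) - 153 = 103*(9*(1 - 8)) - 153 = 103*(9*(-7)) - 153 = 103*(-63) - 153 = -6489 - 153 = -6642)
1/Z = 1/(-6642) = -1/6642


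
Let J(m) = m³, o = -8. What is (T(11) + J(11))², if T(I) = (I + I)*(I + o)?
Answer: 1951609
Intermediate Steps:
T(I) = 2*I*(-8 + I) (T(I) = (I + I)*(I - 8) = (2*I)*(-8 + I) = 2*I*(-8 + I))
(T(11) + J(11))² = (2*11*(-8 + 11) + 11³)² = (2*11*3 + 1331)² = (66 + 1331)² = 1397² = 1951609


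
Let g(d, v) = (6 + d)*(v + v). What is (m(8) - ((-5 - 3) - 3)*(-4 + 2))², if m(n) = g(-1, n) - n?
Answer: 2500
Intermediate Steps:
g(d, v) = 2*v*(6 + d) (g(d, v) = (6 + d)*(2*v) = 2*v*(6 + d))
m(n) = 9*n (m(n) = 2*n*(6 - 1) - n = 2*n*5 - n = 10*n - n = 9*n)
(m(8) - ((-5 - 3) - 3)*(-4 + 2))² = (9*8 - ((-5 - 3) - 3)*(-4 + 2))² = (72 - (-8 - 3)*(-2))² = (72 - (-11)*(-2))² = (72 - 1*22)² = (72 - 22)² = 50² = 2500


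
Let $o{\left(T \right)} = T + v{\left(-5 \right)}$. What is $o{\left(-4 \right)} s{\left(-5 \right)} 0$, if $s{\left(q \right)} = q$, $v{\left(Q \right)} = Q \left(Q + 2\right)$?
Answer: $0$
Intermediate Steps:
$v{\left(Q \right)} = Q \left(2 + Q\right)$
$o{\left(T \right)} = 15 + T$ ($o{\left(T \right)} = T - 5 \left(2 - 5\right) = T - -15 = T + 15 = 15 + T$)
$o{\left(-4 \right)} s{\left(-5 \right)} 0 = \left(15 - 4\right) \left(-5\right) 0 = 11 \left(-5\right) 0 = \left(-55\right) 0 = 0$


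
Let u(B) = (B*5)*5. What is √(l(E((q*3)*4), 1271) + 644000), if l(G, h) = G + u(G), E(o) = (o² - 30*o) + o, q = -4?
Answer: 112*√59 ≈ 860.29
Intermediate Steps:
u(B) = 25*B (u(B) = (5*B)*5 = 25*B)
E(o) = o² - 29*o
l(G, h) = 26*G (l(G, h) = G + 25*G = 26*G)
√(l(E((q*3)*4), 1271) + 644000) = √(26*((-4*3*4)*(-29 - 4*3*4)) + 644000) = √(26*((-12*4)*(-29 - 12*4)) + 644000) = √(26*(-48*(-29 - 48)) + 644000) = √(26*(-48*(-77)) + 644000) = √(26*3696 + 644000) = √(96096 + 644000) = √740096 = 112*√59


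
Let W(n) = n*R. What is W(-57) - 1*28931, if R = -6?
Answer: -28589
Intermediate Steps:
W(n) = -6*n (W(n) = n*(-6) = -6*n)
W(-57) - 1*28931 = -6*(-57) - 1*28931 = 342 - 28931 = -28589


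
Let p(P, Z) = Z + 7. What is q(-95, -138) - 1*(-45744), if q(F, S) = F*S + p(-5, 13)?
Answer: 58874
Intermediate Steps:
p(P, Z) = 7 + Z
q(F, S) = 20 + F*S (q(F, S) = F*S + (7 + 13) = F*S + 20 = 20 + F*S)
q(-95, -138) - 1*(-45744) = (20 - 95*(-138)) - 1*(-45744) = (20 + 13110) + 45744 = 13130 + 45744 = 58874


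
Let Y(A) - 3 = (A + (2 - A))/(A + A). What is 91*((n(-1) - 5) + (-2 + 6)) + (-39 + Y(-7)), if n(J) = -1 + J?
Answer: -2164/7 ≈ -309.14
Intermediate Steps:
Y(A) = 3 + 1/A (Y(A) = 3 + (A + (2 - A))/(A + A) = 3 + 2/((2*A)) = 3 + 2*(1/(2*A)) = 3 + 1/A)
91*((n(-1) - 5) + (-2 + 6)) + (-39 + Y(-7)) = 91*(((-1 - 1) - 5) + (-2 + 6)) + (-39 + (3 + 1/(-7))) = 91*((-2 - 5) + 4) + (-39 + (3 - 1/7)) = 91*(-7 + 4) + (-39 + 20/7) = 91*(-3) - 253/7 = -273 - 253/7 = -2164/7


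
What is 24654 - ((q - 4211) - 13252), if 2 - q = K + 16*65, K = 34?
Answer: 43189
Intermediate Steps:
q = -1072 (q = 2 - (34 + 16*65) = 2 - (34 + 1040) = 2 - 1*1074 = 2 - 1074 = -1072)
24654 - ((q - 4211) - 13252) = 24654 - ((-1072 - 4211) - 13252) = 24654 - (-5283 - 13252) = 24654 - 1*(-18535) = 24654 + 18535 = 43189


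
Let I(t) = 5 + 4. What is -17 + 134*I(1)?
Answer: 1189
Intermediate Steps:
I(t) = 9
-17 + 134*I(1) = -17 + 134*9 = -17 + 1206 = 1189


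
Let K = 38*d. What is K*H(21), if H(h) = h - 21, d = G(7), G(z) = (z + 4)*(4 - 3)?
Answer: 0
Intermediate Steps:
G(z) = 4 + z (G(z) = (4 + z)*1 = 4 + z)
d = 11 (d = 4 + 7 = 11)
H(h) = -21 + h
K = 418 (K = 38*11 = 418)
K*H(21) = 418*(-21 + 21) = 418*0 = 0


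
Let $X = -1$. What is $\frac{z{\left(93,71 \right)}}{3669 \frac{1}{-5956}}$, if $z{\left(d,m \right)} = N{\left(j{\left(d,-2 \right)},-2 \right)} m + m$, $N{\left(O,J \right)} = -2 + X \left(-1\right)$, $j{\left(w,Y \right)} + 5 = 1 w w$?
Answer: $0$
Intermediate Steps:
$j{\left(w,Y \right)} = -5 + w^{2}$ ($j{\left(w,Y \right)} = -5 + 1 w w = -5 + w w = -5 + w^{2}$)
$N{\left(O,J \right)} = -1$ ($N{\left(O,J \right)} = -2 - -1 = -2 + 1 = -1$)
$z{\left(d,m \right)} = 0$ ($z{\left(d,m \right)} = - m + m = 0$)
$\frac{z{\left(93,71 \right)}}{3669 \frac{1}{-5956}} = \frac{0}{3669 \frac{1}{-5956}} = \frac{0}{3669 \left(- \frac{1}{5956}\right)} = \frac{0}{- \frac{3669}{5956}} = 0 \left(- \frac{5956}{3669}\right) = 0$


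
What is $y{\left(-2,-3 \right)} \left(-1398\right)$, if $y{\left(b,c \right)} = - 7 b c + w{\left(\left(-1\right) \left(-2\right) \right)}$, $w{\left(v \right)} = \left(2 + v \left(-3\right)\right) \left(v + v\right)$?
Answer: $81084$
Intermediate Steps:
$w{\left(v \right)} = 2 v \left(2 - 3 v\right)$ ($w{\left(v \right)} = \left(2 - 3 v\right) 2 v = 2 v \left(2 - 3 v\right)$)
$y{\left(b,c \right)} = -16 - 7 b c$ ($y{\left(b,c \right)} = - 7 b c + 2 \left(\left(-1\right) \left(-2\right)\right) \left(2 - 3 \left(\left(-1\right) \left(-2\right)\right)\right) = - 7 b c + 2 \cdot 2 \left(2 - 6\right) = - 7 b c + 2 \cdot 2 \left(-4\right) = - 7 b c - 16 = -16 - 7 b c$)
$y{\left(-2,-3 \right)} \left(-1398\right) = \left(-16 - \left(-14\right) \left(-3\right)\right) \left(-1398\right) = \left(-16 - 42\right) \left(-1398\right) = \left(-58\right) \left(-1398\right) = 81084$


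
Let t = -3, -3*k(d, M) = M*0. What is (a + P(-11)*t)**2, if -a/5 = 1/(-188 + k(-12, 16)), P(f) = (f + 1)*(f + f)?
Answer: 15394605625/35344 ≈ 4.3557e+5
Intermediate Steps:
P(f) = 2*f*(1 + f) (P(f) = (1 + f)*(2*f) = 2*f*(1 + f))
k(d, M) = 0 (k(d, M) = -M*0/3 = -1/3*0 = 0)
a = 5/188 (a = -5/(-188 + 0) = -5/(-188) = -5*(-1/188) = 5/188 ≈ 0.026596)
(a + P(-11)*t)**2 = (5/188 + (2*(-11)*(1 - 11))*(-3))**2 = (5/188 + (2*(-11)*(-10))*(-3))**2 = (5/188 + 220*(-3))**2 = (5/188 - 660)**2 = (-124075/188)**2 = 15394605625/35344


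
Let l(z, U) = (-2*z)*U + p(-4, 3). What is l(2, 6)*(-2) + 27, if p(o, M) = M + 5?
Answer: 59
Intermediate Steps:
p(o, M) = 5 + M
l(z, U) = 8 - 2*U*z (l(z, U) = (-2*z)*U + (5 + 3) = -2*U*z + 8 = 8 - 2*U*z)
l(2, 6)*(-2) + 27 = (8 - 2*6*2)*(-2) + 27 = (8 - 24)*(-2) + 27 = -16*(-2) + 27 = 32 + 27 = 59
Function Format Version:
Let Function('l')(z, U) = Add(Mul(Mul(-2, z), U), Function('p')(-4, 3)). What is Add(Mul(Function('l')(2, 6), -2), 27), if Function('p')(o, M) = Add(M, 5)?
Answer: 59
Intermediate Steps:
Function('p')(o, M) = Add(5, M)
Function('l')(z, U) = Add(8, Mul(-2, U, z)) (Function('l')(z, U) = Add(Mul(Mul(-2, z), U), Add(5, 3)) = Add(Mul(-2, U, z), 8) = Add(8, Mul(-2, U, z)))
Add(Mul(Function('l')(2, 6), -2), 27) = Add(Mul(Add(8, Mul(-2, 6, 2)), -2), 27) = Add(Mul(Add(8, -24), -2), 27) = Add(Mul(-16, -2), 27) = Add(32, 27) = 59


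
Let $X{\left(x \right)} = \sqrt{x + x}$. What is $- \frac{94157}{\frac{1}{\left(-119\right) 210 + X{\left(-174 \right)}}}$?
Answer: $2352983430 - 188314 i \sqrt{87} \approx 2.353 \cdot 10^{9} - 1.7565 \cdot 10^{6} i$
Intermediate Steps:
$X{\left(x \right)} = \sqrt{2} \sqrt{x}$ ($X{\left(x \right)} = \sqrt{2 x} = \sqrt{2} \sqrt{x}$)
$- \frac{94157}{\frac{1}{\left(-119\right) 210 + X{\left(-174 \right)}}} = - \frac{94157}{\frac{1}{\left(-119\right) 210 + \sqrt{2} \sqrt{-174}}} = - \frac{94157}{\frac{1}{-24990 + \sqrt{2} i \sqrt{174}}} = - \frac{94157}{\frac{1}{-24990 + 2 i \sqrt{87}}} = - 94157 \left(-24990 + 2 i \sqrt{87}\right) = 2352983430 - 188314 i \sqrt{87}$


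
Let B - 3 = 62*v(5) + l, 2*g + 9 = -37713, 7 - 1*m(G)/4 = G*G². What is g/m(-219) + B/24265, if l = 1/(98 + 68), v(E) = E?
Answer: 1053513220093/84615712026680 ≈ 0.012451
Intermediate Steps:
m(G) = 28 - 4*G³ (m(G) = 28 - 4*G*G² = 28 - 4*G³)
g = -18861 (g = -9/2 + (½)*(-37713) = -9/2 - 37713/2 = -18861)
l = 1/166 ≈ 0.0060241
B = 51959/166 (B = 3 + (62*5 + 1/166) = 3 + (310 + 1/166) = 3 + 51461/166 = 51959/166 ≈ 313.01)
g/m(-219) + B/24265 = -18861/(28 - 4*(-219)³) + (51959/166)/24265 = -18861/(28 - 4*(-10503459)) + (51959/166)*(1/24265) = -18861/(28 + 42013836) + 51959/4027990 = -18861/42013864 + 51959/4027990 = 1053513220093/84615712026680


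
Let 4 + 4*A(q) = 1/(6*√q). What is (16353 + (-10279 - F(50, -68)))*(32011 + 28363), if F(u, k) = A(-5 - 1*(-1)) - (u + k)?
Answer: 365685318 + 30187*I/24 ≈ 3.6569e+8 + 1257.8*I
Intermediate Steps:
A(q) = -1 + 1/(24*√q) (A(q) = -1 + 1/(4*((6*√q))) = -1 + (1/(6*√q))/4 = -1 + 1/(24*√q))
F(u, k) = -1 - k - u - I/48 (F(u, k) = (-1 + 1/(24*√(-5 - 1*(-1)))) - (u + k) = (-1 + 1/(24*√(-5 + 1))) - (k + u) = (-1 + 1/(24*√(-4))) + (-k - u) = (-1 + (-I/2)/24) + (-k - u) = (-1 - I/48) + (-k - u) = -1 - k - u - I/48)
(16353 + (-10279 - F(50, -68)))*(32011 + 28363) = (16353 + (-10279 - (-1 - 1*(-68) - 1*50 - I/48)))*(32011 + 28363) = (16353 + (-10279 - (-1 + 68 - 50 - I/48)))*60374 = (16353 + (-10279 - (17 - I/48)))*60374 = (16353 + (-10279 + (-17 + I/48)))*60374 = (16353 + (-10296 + I/48))*60374 = (6057 + I/48)*60374 = 365685318 + 30187*I/24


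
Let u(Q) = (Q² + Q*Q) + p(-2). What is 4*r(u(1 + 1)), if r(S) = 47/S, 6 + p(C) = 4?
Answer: 94/3 ≈ 31.333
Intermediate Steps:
p(C) = -2 (p(C) = -6 + 4 = -2)
u(Q) = -2 + 2*Q² (u(Q) = (Q² + Q*Q) - 2 = (Q² + Q²) - 2 = 2*Q² - 2 = -2 + 2*Q²)
4*r(u(1 + 1)) = 4*(47/(-2 + 2*(1 + 1)²)) = 4*(47/(-2 + 2*2²)) = 4*(47/(-2 + 2*4)) = 4*(47/(-2 + 8)) = 4*(47/6) = 94/3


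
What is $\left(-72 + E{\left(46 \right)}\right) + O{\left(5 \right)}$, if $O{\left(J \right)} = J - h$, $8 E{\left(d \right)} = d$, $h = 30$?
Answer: $- \frac{365}{4} \approx -91.25$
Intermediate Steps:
$E{\left(d \right)} = \frac{d}{8}$
$O{\left(J \right)} = -30 + J$ ($O{\left(J \right)} = J - 30 = -30 + J$)
$\left(-72 + E{\left(46 \right)}\right) + O{\left(5 \right)} = \left(-72 + \frac{1}{8} \cdot 46\right) + \left(-30 + 5\right) = \left(-72 + \frac{23}{4}\right) - 25 = - \frac{265}{4} - 25 = - \frac{365}{4}$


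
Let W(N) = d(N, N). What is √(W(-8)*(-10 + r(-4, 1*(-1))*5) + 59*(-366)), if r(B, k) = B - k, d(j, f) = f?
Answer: I*√21394 ≈ 146.27*I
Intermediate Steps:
W(N) = N
√(W(-8)*(-10 + r(-4, 1*(-1))*5) + 59*(-366)) = √(-8*(-10 + (-4 - (-1))*5) + 59*(-366)) = √(-8*(-10 + (-4 - 1*(-1))*5) - 21594) = √(-8*(-10 + (-4 + 1)*5) - 21594) = √(-8*(-10 - 3*5) - 21594) = √(-8*(-10 - 15) - 21594) = √(-8*(-25) - 21594) = √(200 - 21594) = √(-21394) = I*√21394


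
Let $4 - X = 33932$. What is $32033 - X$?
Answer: $65961$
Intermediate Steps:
$X = -33928$ ($X = 4 - 33932 = -33928$)
$32033 - X = 32033 - -33928 = 32033 + 33928 = 65961$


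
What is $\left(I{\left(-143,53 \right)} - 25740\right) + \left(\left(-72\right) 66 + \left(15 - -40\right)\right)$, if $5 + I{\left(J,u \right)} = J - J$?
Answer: $-30442$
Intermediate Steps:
$I{\left(J,u \right)} = -5$ ($I{\left(J,u \right)} = -5 + \left(J - J\right) = -5 + 0 = -5$)
$\left(I{\left(-143,53 \right)} - 25740\right) + \left(\left(-72\right) 66 + \left(15 - -40\right)\right) = \left(-5 - 25740\right) + \left(\left(-72\right) 66 + \left(15 - -40\right)\right) = -25745 + \left(-4752 + \left(15 + 40\right)\right) = -25745 + \left(-4752 + 55\right) = -25745 - 4697 = -30442$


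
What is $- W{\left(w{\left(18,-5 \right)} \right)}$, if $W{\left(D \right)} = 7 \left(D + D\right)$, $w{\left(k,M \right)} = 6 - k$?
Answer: $168$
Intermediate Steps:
$W{\left(D \right)} = 14 D$ ($W{\left(D \right)} = 7 \cdot 2 D = 14 D$)
$- W{\left(w{\left(18,-5 \right)} \right)} = - 14 \left(6 - 18\right) = - 14 \left(-12\right) = \left(-1\right) \left(-168\right) = 168$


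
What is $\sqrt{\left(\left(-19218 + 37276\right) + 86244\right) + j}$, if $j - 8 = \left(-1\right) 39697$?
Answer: $\sqrt{64613} \approx 254.19$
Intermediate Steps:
$j = -39689$ ($j = 8 - 39697 = -39689$)
$\sqrt{\left(\left(-19218 + 37276\right) + 86244\right) + j} = \sqrt{\left(\left(-19218 + 37276\right) + 86244\right) - 39689} = \sqrt{\left(18058 + 86244\right) - 39689} = \sqrt{104302 - 39689} = \sqrt{64613}$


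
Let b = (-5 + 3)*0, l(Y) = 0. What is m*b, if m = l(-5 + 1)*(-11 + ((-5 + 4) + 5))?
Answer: 0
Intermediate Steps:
b = 0 (b = -2*0 = 0)
m = 0 (m = 0*(-11 + ((-5 + 4) + 5)) = 0*(-11 + (-1 + 5)) = 0*(-11 + 4) = 0*(-7) = 0)
m*b = 0*0 = 0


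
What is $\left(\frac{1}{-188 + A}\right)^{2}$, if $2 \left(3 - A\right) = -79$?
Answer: $\frac{4}{84681} \approx 4.7236 \cdot 10^{-5}$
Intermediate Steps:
$A = \frac{85}{2}$ ($A = 3 - - \frac{79}{2} = 3 + \frac{79}{2} = \frac{85}{2} \approx 42.5$)
$\left(\frac{1}{-188 + A}\right)^{2} = \left(\frac{1}{-188 + \frac{85}{2}}\right)^{2} = \left(\frac{1}{- \frac{291}{2}}\right)^{2} = \left(- \frac{2}{291}\right)^{2} = \frac{4}{84681}$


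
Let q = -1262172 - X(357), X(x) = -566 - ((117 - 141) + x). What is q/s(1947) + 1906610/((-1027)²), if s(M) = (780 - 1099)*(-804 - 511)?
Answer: -530506914167/442442994565 ≈ -1.1990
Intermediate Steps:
X(x) = -542 - x (X(x) = -566 - (-24 + x) = -566 + (24 - x) = -542 - x)
q = -1261273 (q = -1262172 - (-542 - 1*357) = -1262172 - (-542 - 357) = -1262172 - 1*(-899) = -1262172 + 899 = -1261273)
s(M) = 419485 (s(M) = -319*(-1315) = 419485)
q/s(1947) + 1906610/((-1027)²) = -1261273/419485 + 1906610/((-1027)²) = -1261273*1/419485 + 1906610/1054729 = -1261273/419485 + 1906610*(1/1054729) = -1261273/419485 + 1906610/1054729 = -530506914167/442442994565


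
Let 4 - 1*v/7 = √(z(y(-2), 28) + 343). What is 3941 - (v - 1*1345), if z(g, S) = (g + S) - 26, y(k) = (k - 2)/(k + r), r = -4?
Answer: 5258 + 7*√3111/3 ≈ 5388.1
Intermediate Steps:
y(k) = (-2 + k)/(-4 + k) (y(k) = (k - 2)/(k - 4) = (-2 + k)/(-4 + k))
z(g, S) = -26 + S + g (z(g, S) = (S + g) - 26 = -26 + S + g)
v = 28 - 7*√3111/3 (v = 28 - 7*√((-26 + 28 + (-2 - 2)/(-4 - 2)) + 343) = 28 - 7*√((-26 + 28 - 4/(-6)) + 343) = 28 - 7*√((-26 + 28 - ⅙*(-4)) + 343) = 28 - 7*√((-26 + 28 + ⅔) + 343) = 28 - 7*√(8/3 + 343) = 28 - 7*√3111/3 ≈ -102.14)
3941 - (v - 1*1345) = 3941 - ((28 - 7*√3111/3) - 1*1345) = 3941 - ((28 - 7*√3111/3) - 1345) = 3941 - (-1317 - 7*√3111/3) = 3941 + (1317 + 7*√3111/3) = 5258 + 7*√3111/3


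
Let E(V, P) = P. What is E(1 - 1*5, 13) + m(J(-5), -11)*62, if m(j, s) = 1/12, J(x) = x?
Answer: 109/6 ≈ 18.167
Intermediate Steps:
m(j, s) = 1/12
E(1 - 1*5, 13) + m(J(-5), -11)*62 = 13 + (1/12)*62 = 13 + 31/6 = 109/6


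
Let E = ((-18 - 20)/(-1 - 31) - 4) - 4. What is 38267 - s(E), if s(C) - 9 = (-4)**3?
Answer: 38322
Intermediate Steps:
E = -109/16 (E = (-38/(-32) - 4) - 4 = (-38*(-1/32) - 4) - 4 = (19/16 - 4) - 4 = -45/16 - 4 = -109/16 ≈ -6.8125)
s(C) = -55 (s(C) = 9 + (-4)**3 = 9 - 64 = -55)
38267 - s(E) = 38267 - 1*(-55) = 38267 + 55 = 38322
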